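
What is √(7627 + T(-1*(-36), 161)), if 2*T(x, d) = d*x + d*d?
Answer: 3*√10438/2 ≈ 153.25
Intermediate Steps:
T(x, d) = d²/2 + d*x/2 (T(x, d) = (d*x + d*d)/2 = (d*x + d²)/2 = (d² + d*x)/2 = d²/2 + d*x/2)
√(7627 + T(-1*(-36), 161)) = √(7627 + (½)*161*(161 - 1*(-36))) = √(7627 + (½)*161*(161 + 36)) = √(7627 + (½)*161*197) = √(7627 + 31717/2) = √(46971/2) = 3*√10438/2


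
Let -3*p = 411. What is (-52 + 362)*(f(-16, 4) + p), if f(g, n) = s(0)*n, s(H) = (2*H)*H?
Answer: -42470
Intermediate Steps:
p = -137 (p = -⅓*411 = -137)
s(H) = 2*H²
f(g, n) = 0 (f(g, n) = (2*0²)*n = (2*0)*n = 0*n = 0)
(-52 + 362)*(f(-16, 4) + p) = (-52 + 362)*(0 - 137) = 310*(-137) = -42470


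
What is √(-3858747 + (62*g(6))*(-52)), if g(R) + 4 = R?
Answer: I*√3865195 ≈ 1966.0*I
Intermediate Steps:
g(R) = -4 + R
√(-3858747 + (62*g(6))*(-52)) = √(-3858747 + (62*(-4 + 6))*(-52)) = √(-3858747 + (62*2)*(-52)) = √(-3858747 + 124*(-52)) = √(-3858747 - 6448) = √(-3865195) = I*√3865195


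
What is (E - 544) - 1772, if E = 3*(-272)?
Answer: -3132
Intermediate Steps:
E = -816
(E - 544) - 1772 = (-816 - 544) - 1772 = -1360 - 1772 = -3132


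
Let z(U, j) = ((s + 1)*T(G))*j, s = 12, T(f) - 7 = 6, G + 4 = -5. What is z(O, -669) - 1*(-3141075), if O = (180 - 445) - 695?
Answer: 3028014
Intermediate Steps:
G = -9 (G = -4 - 5 = -9)
T(f) = 13 (T(f) = 7 + 6 = 13)
O = -960 (O = -265 - 695 = -960)
z(U, j) = 169*j (z(U, j) = ((12 + 1)*13)*j = (13*13)*j = 169*j)
z(O, -669) - 1*(-3141075) = 169*(-669) - 1*(-3141075) = -113061 + 3141075 = 3028014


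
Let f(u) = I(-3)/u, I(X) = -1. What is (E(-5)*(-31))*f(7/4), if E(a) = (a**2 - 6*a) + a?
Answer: 6200/7 ≈ 885.71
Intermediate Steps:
E(a) = a**2 - 5*a
f(u) = -1/u
(E(-5)*(-31))*f(7/4) = (-5*(-5 - 5)*(-31))*(-1/(7/4)) = (-5*(-10)*(-31))*(-1/(7*(1/4))) = (50*(-31))*(-1/7/4) = -(-1550)*4/7 = -1550*(-4/7) = 6200/7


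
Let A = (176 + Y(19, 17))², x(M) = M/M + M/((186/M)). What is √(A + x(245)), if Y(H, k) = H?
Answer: 47*√600594/186 ≈ 195.83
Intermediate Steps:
x(M) = 1 + M²/186 (x(M) = 1 + M*(M/186) = 1 + M²/186)
A = 38025 (A = (176 + 19)² = 195² = 38025)
√(A + x(245)) = √(38025 + (1 + (1/186)*245²)) = √(38025 + (1 + (1/186)*60025)) = √(38025 + (1 + 60025/186)) = √(38025 + 60211/186) = √(7132861/186) = 47*√600594/186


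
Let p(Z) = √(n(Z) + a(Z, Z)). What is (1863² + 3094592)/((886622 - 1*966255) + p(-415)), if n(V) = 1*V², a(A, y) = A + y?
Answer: -522819392513/6341243294 - 6565361*√171395/6341243294 ≈ -82.876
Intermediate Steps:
n(V) = V²
p(Z) = √(Z² + 2*Z) (p(Z) = √(Z² + (Z + Z)) = √(Z² + 2*Z))
(1863² + 3094592)/((886622 - 1*966255) + p(-415)) = (1863² + 3094592)/((886622 - 1*966255) + √(-415*(2 - 415))) = (3470769 + 3094592)/((886622 - 966255) + √(-415*(-413))) = 6565361/(-79633 + √171395)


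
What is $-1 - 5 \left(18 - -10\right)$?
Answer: $-141$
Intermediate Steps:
$-1 - 5 \left(18 - -10\right) = -1 - 5 \left(18 + 10\right) = -1 - 140 = -141$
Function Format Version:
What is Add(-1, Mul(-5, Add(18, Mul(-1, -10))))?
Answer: -141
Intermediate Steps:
Add(-1, Mul(-5, Add(18, Mul(-1, -10)))) = Add(-1, Mul(-5, Add(18, 10))) = Add(-1, Mul(-5, 28)) = Add(-1, -140) = -141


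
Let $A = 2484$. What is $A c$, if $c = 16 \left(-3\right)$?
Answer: $-119232$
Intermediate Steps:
$c = -48$
$A c = 2484 \left(-48\right) = -119232$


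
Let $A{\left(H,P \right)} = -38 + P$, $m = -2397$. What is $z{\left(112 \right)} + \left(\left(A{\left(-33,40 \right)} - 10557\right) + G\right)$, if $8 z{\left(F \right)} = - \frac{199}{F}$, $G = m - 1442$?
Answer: $- \frac{12897223}{896} \approx -14394.0$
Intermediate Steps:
$G = -3839$ ($G = -2397 - 1442 = -3839$)
$z{\left(F \right)} = - \frac{199}{8 F}$ ($z{\left(F \right)} = \frac{\left(-199\right) \frac{1}{F}}{8} = - \frac{199}{8 F}$)
$z{\left(112 \right)} + \left(\left(A{\left(-33,40 \right)} - 10557\right) + G\right) = - \frac{199}{8 \cdot 112} + \left(\left(\left(-38 + 40\right) - 10557\right) - 3839\right) = \left(- \frac{199}{8}\right) \frac{1}{112} + \left(\left(2 - 10557\right) - 3839\right) = - \frac{199}{896} - 14394 = - \frac{12897223}{896}$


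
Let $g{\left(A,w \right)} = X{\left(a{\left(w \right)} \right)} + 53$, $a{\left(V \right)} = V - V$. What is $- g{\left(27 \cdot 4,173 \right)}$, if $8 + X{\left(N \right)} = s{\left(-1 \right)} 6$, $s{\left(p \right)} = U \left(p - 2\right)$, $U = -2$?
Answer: $-81$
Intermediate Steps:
$a{\left(V \right)} = 0$
$s{\left(p \right)} = 4 - 2 p$ ($s{\left(p \right)} = - 2 \left(p - 2\right) = - 2 \left(-2 + p\right) = 4 - 2 p$)
$X{\left(N \right)} = 28$ ($X{\left(N \right)} = -8 + \left(4 - -2\right) 6 = -8 + \left(4 + 2\right) 6 = -8 + 6 \cdot 6 = -8 + 36 = 28$)
$g{\left(A,w \right)} = 81$ ($g{\left(A,w \right)} = 28 + 53 = 81$)
$- g{\left(27 \cdot 4,173 \right)} = \left(-1\right) 81 = -81$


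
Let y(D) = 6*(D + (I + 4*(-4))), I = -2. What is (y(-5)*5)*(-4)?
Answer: 2760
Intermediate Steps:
y(D) = -108 + 6*D (y(D) = 6*(D + (-2 + 4*(-4))) = 6*(D + (-2 - 16)) = 6*(D - 18) = 6*(-18 + D) = -108 + 6*D)
(y(-5)*5)*(-4) = ((-108 + 6*(-5))*5)*(-4) = ((-108 - 30)*5)*(-4) = -138*5*(-4) = -690*(-4) = 2760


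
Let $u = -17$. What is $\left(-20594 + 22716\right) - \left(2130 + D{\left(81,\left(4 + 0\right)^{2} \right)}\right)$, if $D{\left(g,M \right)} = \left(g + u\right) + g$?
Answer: $-153$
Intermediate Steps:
$D{\left(g,M \right)} = -17 + 2 g$ ($D{\left(g,M \right)} = \left(g - 17\right) + g = \left(-17 + g\right) + g = -17 + 2 g$)
$\left(-20594 + 22716\right) - \left(2130 + D{\left(81,\left(4 + 0\right)^{2} \right)}\right) = \left(-20594 + 22716\right) - \left(2113 + 162\right) = 2122 - 2275 = -153$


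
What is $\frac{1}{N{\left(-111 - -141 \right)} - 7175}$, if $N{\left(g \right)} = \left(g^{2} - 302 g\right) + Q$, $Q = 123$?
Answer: $- \frac{1}{15212} \approx -6.5738 \cdot 10^{-5}$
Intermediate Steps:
$N{\left(g \right)} = 123 + g^{2} - 302 g$ ($N{\left(g \right)} = \left(g^{2} - 302 g\right) + 123 = 123 + g^{2} - 302 g$)
$\frac{1}{N{\left(-111 - -141 \right)} - 7175} = \frac{1}{\left(123 + \left(-111 - -141\right)^{2} - 302 \left(-111 - -141\right)\right) - 7175} = \frac{1}{\left(123 + \left(-111 + 141\right)^{2} - 302 \left(-111 + 141\right)\right) - 7175} = \frac{1}{\left(123 + 30^{2} - 9060\right) - 7175} = \frac{1}{\left(123 + 900 - 9060\right) - 7175} = \frac{1}{-8037 - 7175} = \frac{1}{-15212} = - \frac{1}{15212}$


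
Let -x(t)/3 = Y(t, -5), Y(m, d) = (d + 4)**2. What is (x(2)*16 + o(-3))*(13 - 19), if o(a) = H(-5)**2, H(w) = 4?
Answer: 192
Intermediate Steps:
Y(m, d) = (4 + d)**2
x(t) = -3 (x(t) = -3*(4 - 5)**2 = -3*(-1)**2 = -3*1 = -3)
o(a) = 16 (o(a) = 4**2 = 16)
(x(2)*16 + o(-3))*(13 - 19) = (-3*16 + 16)*(13 - 19) = (-48 + 16)*(-6) = -32*(-6) = 192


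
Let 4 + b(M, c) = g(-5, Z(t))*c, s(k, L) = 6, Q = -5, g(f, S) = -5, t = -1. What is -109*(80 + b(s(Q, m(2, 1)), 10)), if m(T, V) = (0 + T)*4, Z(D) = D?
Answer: -2834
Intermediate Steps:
m(T, V) = 4*T (m(T, V) = T*4 = 4*T)
b(M, c) = -4 - 5*c
-109*(80 + b(s(Q, m(2, 1)), 10)) = -109*(80 + (-4 - 5*10)) = -109*(80 + (-4 - 50)) = -109*(80 - 54) = -109*26 = -2834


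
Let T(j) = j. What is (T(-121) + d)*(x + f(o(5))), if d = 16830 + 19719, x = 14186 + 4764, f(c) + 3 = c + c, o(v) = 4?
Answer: 690492740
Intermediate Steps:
f(c) = -3 + 2*c (f(c) = -3 + (c + c) = -3 + 2*c)
x = 18950
d = 36549
(T(-121) + d)*(x + f(o(5))) = (-121 + 36549)*(18950 + (-3 + 2*4)) = 36428*(18950 + (-3 + 8)) = 36428*(18950 + 5) = 36428*18955 = 690492740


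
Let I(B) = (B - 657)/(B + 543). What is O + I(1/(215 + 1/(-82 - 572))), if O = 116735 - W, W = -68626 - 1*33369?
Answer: 5566745479157/25450447 ≈ 2.1873e+5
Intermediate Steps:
W = -101995 (W = -68626 - 33369 = -101995)
I(B) = (-657 + B)/(543 + B)
O = 218730 (O = 116735 - 1*(-101995) = 116735 + 101995 = 218730)
O + I(1/(215 + 1/(-82 - 572))) = 218730 + (-657 + 1/(215 + 1/(-82 - 572)))/(543 + 1/(215 + 1/(-82 - 572))) = 218730 + (-657 + 1/(215 + 1/(-654)))/(543 + 1/(215 + 1/(-654))) = 218730 + (-657 + 1/(215 - 1/654))/(543 + 1/(215 - 1/654)) = 218730 + (-657 + 1/(140609/654))/(543 + 1/(140609/654)) = 218730 + (-657 + 654/140609)/(543 + 654/140609) = 218730 - 92379459/140609/(76351341/140609) = 218730 + (140609/76351341)*(-92379459/140609) = 218730 - 30793153/25450447 = 5566745479157/25450447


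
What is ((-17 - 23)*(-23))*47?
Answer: 43240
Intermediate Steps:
((-17 - 23)*(-23))*47 = -40*(-23)*47 = 920*47 = 43240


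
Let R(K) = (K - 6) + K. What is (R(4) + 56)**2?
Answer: 3364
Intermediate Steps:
R(K) = -6 + 2*K (R(K) = (-6 + K) + K = -6 + 2*K)
(R(4) + 56)**2 = ((-6 + 2*4) + 56)**2 = ((-6 + 8) + 56)**2 = (2 + 56)**2 = 58**2 = 3364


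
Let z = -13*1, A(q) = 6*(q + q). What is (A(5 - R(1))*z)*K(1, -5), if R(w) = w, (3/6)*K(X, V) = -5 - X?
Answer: 7488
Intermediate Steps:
K(X, V) = -10 - 2*X (K(X, V) = 2*(-5 - X) = -10 - 2*X)
A(q) = 12*q (A(q) = 6*(2*q) = 12*q)
z = -13
(A(5 - R(1))*z)*K(1, -5) = ((12*(5 - 1*1))*(-13))*(-10 - 2*1) = ((12*(5 - 1))*(-13))*(-10 - 2) = ((12*4)*(-13))*(-12) = (48*(-13))*(-12) = -624*(-12) = 7488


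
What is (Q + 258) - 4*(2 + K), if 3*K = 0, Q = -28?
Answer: 222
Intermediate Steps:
K = 0 (K = (1/3)*0 = 0)
(Q + 258) - 4*(2 + K) = (-28 + 258) - 4*(2 + 0) = 230 - 4*2 = 230 - 8 = 222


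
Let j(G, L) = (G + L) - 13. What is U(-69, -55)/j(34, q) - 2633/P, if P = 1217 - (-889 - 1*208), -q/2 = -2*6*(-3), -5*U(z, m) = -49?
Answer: -784801/590070 ≈ -1.3300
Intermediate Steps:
U(z, m) = 49/5 (U(z, m) = -⅕*(-49) = 49/5)
q = -72 (q = -2*(-2*6)*(-3) = -(-24)*(-3) = -2*36 = -72)
P = 2314 (P = 1217 - (-889 - 208) = 1217 - 1*(-1097) = 1217 + 1097 = 2314)
j(G, L) = -13 + G + L
U(-69, -55)/j(34, q) - 2633/P = 49/(5*(-13 + 34 - 72)) - 2633/2314 = (49/5)/(-51) - 2633*1/2314 = (49/5)*(-1/51) - 2633/2314 = -49/255 - 2633/2314 = -784801/590070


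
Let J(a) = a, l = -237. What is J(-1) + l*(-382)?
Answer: 90533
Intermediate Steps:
J(-1) + l*(-382) = -1 - 237*(-382) = -1 + 90534 = 90533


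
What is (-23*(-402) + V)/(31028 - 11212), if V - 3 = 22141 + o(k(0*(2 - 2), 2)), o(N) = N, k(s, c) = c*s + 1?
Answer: 31391/19816 ≈ 1.5841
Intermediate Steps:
k(s, c) = 1 + c*s
V = 22145 (V = 3 + (22141 + (1 + 2*(0*(2 - 2)))) = 3 + (22141 + (1 + 2*(0*0))) = 3 + (22141 + (1 + 2*0)) = 3 + (22141 + (1 + 0)) = 3 + (22141 + 1) = 3 + 22142 = 22145)
(-23*(-402) + V)/(31028 - 11212) = (-23*(-402) + 22145)/(31028 - 11212) = (9246 + 22145)/19816 = 31391*(1/19816) = 31391/19816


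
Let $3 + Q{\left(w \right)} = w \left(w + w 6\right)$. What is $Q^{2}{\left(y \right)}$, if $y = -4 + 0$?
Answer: $11881$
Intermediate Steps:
$y = -4$
$Q{\left(w \right)} = -3 + 7 w^{2}$ ($Q{\left(w \right)} = -3 + w \left(w + w 6\right) = -3 + w \left(w + 6 w\right) = -3 + w 7 w = -3 + 7 w^{2}$)
$Q^{2}{\left(y \right)} = \left(-3 + 7 \left(-4\right)^{2}\right)^{2} = \left(-3 + 7 \cdot 16\right)^{2} = \left(-3 + 112\right)^{2} = 109^{2} = 11881$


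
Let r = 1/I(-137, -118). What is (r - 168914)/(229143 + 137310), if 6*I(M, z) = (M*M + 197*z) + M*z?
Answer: -1974435740/4283469117 ≈ -0.46094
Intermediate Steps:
I(M, z) = M**2/6 + 197*z/6 + M*z/6 (I(M, z) = ((M*M + 197*z) + M*z)/6 = ((M**2 + 197*z) + M*z)/6 = (M**2 + 197*z + M*z)/6 = M**2/6 + 197*z/6 + M*z/6)
r = 6/11689 (r = 1/((1/6)*(-137)**2 + (197/6)*(-118) + (1/6)*(-137)*(-118)) = 1/((1/6)*18769 - 11623/3 + 8083/3) = 1/(18769/6 - 11623/3 + 8083/3) = 1/(11689/6) = 6/11689 ≈ 0.00051330)
(r - 168914)/(229143 + 137310) = (6/11689 - 168914)/(229143 + 137310) = -1974435740/11689/366453 = -1974435740/11689*1/366453 = -1974435740/4283469117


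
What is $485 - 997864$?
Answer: $-997379$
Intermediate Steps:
$485 - 997864 = -997379$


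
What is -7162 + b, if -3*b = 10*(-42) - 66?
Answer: -7000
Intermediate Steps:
b = 162 (b = -(10*(-42) - 66)/3 = -(-420 - 66)/3 = -1/3*(-486) = 162)
-7162 + b = -7162 + 162 = -7000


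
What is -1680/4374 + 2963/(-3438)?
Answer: -346963/278478 ≈ -1.2459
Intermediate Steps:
-1680/4374 + 2963/(-3438) = -1680*1/4374 + 2963*(-1/3438) = -280/729 - 2963/3438 = -346963/278478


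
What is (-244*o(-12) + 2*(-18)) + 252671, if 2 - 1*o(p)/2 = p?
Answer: 245803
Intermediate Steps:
o(p) = 4 - 2*p
(-244*o(-12) + 2*(-18)) + 252671 = (-244*(4 - 2*(-12)) + 2*(-18)) + 252671 = (-244*(4 + 24) - 36) + 252671 = (-244*28 - 36) + 252671 = (-6832 - 36) + 252671 = -6868 + 252671 = 245803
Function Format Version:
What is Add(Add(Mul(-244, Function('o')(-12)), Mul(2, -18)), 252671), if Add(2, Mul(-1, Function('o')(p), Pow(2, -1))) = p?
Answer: 245803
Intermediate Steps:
Function('o')(p) = Add(4, Mul(-2, p))
Add(Add(Mul(-244, Function('o')(-12)), Mul(2, -18)), 252671) = Add(Add(Mul(-244, Add(4, Mul(-2, -12))), Mul(2, -18)), 252671) = Add(Add(Mul(-244, Add(4, 24)), -36), 252671) = Add(Add(Mul(-244, 28), -36), 252671) = Add(Add(-6832, -36), 252671) = Add(-6868, 252671) = 245803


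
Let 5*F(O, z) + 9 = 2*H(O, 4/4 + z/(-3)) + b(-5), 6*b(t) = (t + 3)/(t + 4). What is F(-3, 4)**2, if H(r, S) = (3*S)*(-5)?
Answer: 16/225 ≈ 0.071111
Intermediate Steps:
b(t) = (3 + t)/(6*(4 + t)) (b(t) = ((t + 3)/(t + 4))/6 = ((3 + t)/(4 + t))/6 = (3 + t)/(6*(4 + t)))
H(r, S) = -15*S
F(O, z) = -116/15 + 2*z (F(O, z) = -9/5 + (2*(-15*(4/4 + z/(-3))) + (3 - 5)/(6*(4 - 5)))/5 = -9/5 + (2*(-15*(4*(1/4) + z*(-1/3))) + (1/6)*(-2)/(-1))/5 = -9/5 + (2*(-15*(1 - z/3)) + (1/6)*(-1)*(-2))/5 = -9/5 + (2*(-15 + 5*z) + 1/3)/5 = -9/5 + ((-30 + 10*z) + 1/3)/5 = -9/5 + (-89/3 + 10*z)/5 = -9/5 + (-89/15 + 2*z) = -116/15 + 2*z)
F(-3, 4)**2 = (-116/15 + 2*4)**2 = (-116/15 + 8)**2 = (4/15)**2 = 16/225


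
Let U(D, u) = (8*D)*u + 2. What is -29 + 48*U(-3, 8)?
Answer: -9149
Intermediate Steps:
U(D, u) = 2 + 8*D*u (U(D, u) = 8*D*u + 2 = 2 + 8*D*u)
-29 + 48*U(-3, 8) = -29 + 48*(2 + 8*(-3)*8) = -29 + 48*(2 - 192) = -29 + 48*(-190) = -29 - 9120 = -9149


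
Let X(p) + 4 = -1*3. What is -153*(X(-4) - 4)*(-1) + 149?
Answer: -1534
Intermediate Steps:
X(p) = -7 (X(p) = -4 - 1*3 = -4 - 3 = -7)
-153*(X(-4) - 4)*(-1) + 149 = -153*(-7 - 4)*(-1) + 149 = -(-1683)*(-1) + 149 = -153*11 + 149 = -1683 + 149 = -1534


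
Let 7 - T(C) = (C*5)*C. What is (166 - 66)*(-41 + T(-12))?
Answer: -75400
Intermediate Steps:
T(C) = 7 - 5*C² (T(C) = 7 - C*5*C = 7 - 5*C*C = 7 - 5*C²)
(166 - 66)*(-41 + T(-12)) = (166 - 66)*(-41 + (7 - 5*(-12)²)) = 100*(-41 + (7 - 5*144)) = 100*(-41 + (7 - 720)) = 100*(-41 - 713) = 100*(-754) = -75400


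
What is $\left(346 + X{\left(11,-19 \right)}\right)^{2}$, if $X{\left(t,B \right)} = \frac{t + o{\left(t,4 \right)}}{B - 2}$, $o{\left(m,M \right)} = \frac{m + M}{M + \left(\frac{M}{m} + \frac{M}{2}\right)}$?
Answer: $\frac{10309762369}{86436} \approx 1.1928 \cdot 10^{5}$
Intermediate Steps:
$o{\left(m,M \right)} = \frac{M + m}{\frac{3 M}{2} + \frac{M}{m}}$ ($o{\left(m,M \right)} = \frac{M + m}{M + \left(\frac{M}{m} + M \frac{1}{2}\right)} = \frac{M + m}{M + \left(\frac{M}{m} + \frac{M}{2}\right)} = \frac{M + m}{M + \left(\frac{M}{2} + \frac{M}{m}\right)} = \frac{M + m}{\frac{3 M}{2} + \frac{M}{m}}$)
$X{\left(t,B \right)} = \frac{t + \frac{t \left(4 + t\right)}{2 \left(2 + 3 t\right)}}{-2 + B}$ ($X{\left(t,B \right)} = \frac{t + \frac{2 t \left(4 + t\right)}{4 \left(2 + 3 t\right)}}{B - 2} = \frac{t + 2 t \frac{1}{4} \frac{1}{2 + 3 t} \left(4 + t\right)}{-2 + B} = \frac{t + \frac{t \left(4 + t\right)}{2 \left(2 + 3 t\right)}}{-2 + B}$)
$\left(346 + X{\left(11,-19 \right)}\right)^{2} = \left(346 + \frac{1}{2} \cdot 11 \frac{1}{-2 - 19} \frac{1}{2 + 3 \cdot 11} \left(8 + 7 \cdot 11\right)\right)^{2} = \left(346 + \frac{1}{2} \cdot 11 \frac{1}{-21} \frac{1}{2 + 33} \left(8 + 77\right)\right)^{2} = \left(346 + \frac{1}{2} \cdot 11 \left(- \frac{1}{21}\right) \frac{1}{35} \cdot 85\right)^{2} = \left(346 - \frac{187}{294}\right)^{2} = \left(\frac{101537}{294}\right)^{2} = \frac{10309762369}{86436}$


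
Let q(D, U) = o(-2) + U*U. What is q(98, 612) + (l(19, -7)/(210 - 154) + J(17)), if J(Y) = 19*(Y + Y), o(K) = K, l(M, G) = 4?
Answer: 5252633/14 ≈ 3.7519e+5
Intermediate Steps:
q(D, U) = -2 + U² (q(D, U) = -2 + U*U = -2 + U²)
J(Y) = 38*Y (J(Y) = 19*(2*Y) = 38*Y)
q(98, 612) + (l(19, -7)/(210 - 154) + J(17)) = (-2 + 612²) + (4/(210 - 154) + 38*17) = (-2 + 374544) + (4/56 + 646) = 374542 + (4*(1/56) + 646) = 374542 + (1/14 + 646) = 374542 + 9045/14 = 5252633/14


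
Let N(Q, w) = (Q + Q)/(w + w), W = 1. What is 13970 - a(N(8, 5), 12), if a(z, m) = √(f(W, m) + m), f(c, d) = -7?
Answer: 13970 - √5 ≈ 13968.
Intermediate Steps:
N(Q, w) = Q/w (N(Q, w) = (2*Q)/((2*w)) = (2*Q)*(1/(2*w)) = Q/w)
a(z, m) = √(-7 + m)
13970 - a(N(8, 5), 12) = 13970 - √(-7 + 12) = 13970 - √5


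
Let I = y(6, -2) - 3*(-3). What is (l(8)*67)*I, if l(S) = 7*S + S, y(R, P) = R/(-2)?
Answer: 25728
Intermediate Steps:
y(R, P) = -R/2 (y(R, P) = R*(-1/2) = -R/2)
I = 6 (I = -1/2*6 - 3*(-3) = -3 + 9 = 6)
l(S) = 8*S
(l(8)*67)*I = ((8*8)*67)*6 = (64*67)*6 = 4288*6 = 25728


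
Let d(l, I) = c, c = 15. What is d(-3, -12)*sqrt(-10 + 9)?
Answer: 15*I ≈ 15.0*I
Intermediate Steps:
d(l, I) = 15
d(-3, -12)*sqrt(-10 + 9) = 15*sqrt(-10 + 9) = 15*sqrt(-1) = 15*I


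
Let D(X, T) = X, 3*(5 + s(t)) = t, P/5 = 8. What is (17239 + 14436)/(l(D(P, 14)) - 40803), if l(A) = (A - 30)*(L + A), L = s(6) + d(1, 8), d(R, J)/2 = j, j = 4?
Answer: -31675/40353 ≈ -0.78495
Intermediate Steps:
d(R, J) = 8 (d(R, J) = 2*4 = 8)
P = 40 (P = 5*8 = 40)
s(t) = -5 + t/3
L = 5 (L = (-5 + (⅓)*6) + 8 = (-5 + 2) + 8 = -3 + 8 = 5)
l(A) = (-30 + A)*(5 + A) (l(A) = (A - 30)*(5 + A) = (-30 + A)*(5 + A))
(17239 + 14436)/(l(D(P, 14)) - 40803) = (17239 + 14436)/((-150 + 40² - 25*40) - 40803) = 31675/((-150 + 1600 - 1000) - 40803) = 31675/(450 - 40803) = 31675/(-40353) = 31675*(-1/40353) = -31675/40353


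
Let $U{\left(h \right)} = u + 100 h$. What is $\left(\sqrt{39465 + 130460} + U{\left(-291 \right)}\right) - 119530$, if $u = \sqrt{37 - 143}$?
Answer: $-148630 + 5 \sqrt{6797} + i \sqrt{106} \approx -1.4822 \cdot 10^{5} + 10.296 i$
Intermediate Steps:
$u = i \sqrt{106}$ ($u = \sqrt{-106} = i \sqrt{106} \approx 10.296 i$)
$U{\left(h \right)} = 100 h + i \sqrt{106}$ ($U{\left(h \right)} = i \sqrt{106} + 100 h = 100 h + i \sqrt{106}$)
$\left(\sqrt{39465 + 130460} + U{\left(-291 \right)}\right) - 119530 = \left(\sqrt{39465 + 130460} + \left(100 \left(-291\right) + i \sqrt{106}\right)\right) - 119530 = \left(\sqrt{169925} - \left(29100 - i \sqrt{106}\right)\right) - 119530 = \left(5 \sqrt{6797} - \left(29100 - i \sqrt{106}\right)\right) - 119530 = \left(-29100 + 5 \sqrt{6797} + i \sqrt{106}\right) - 119530 = -148630 + 5 \sqrt{6797} + i \sqrt{106}$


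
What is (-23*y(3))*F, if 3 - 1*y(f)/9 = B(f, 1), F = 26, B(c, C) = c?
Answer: 0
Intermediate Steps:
y(f) = 27 - 9*f
(-23*y(3))*F = -23*(27 - 9*3)*26 = -23*(27 - 27)*26 = -23*0*26 = 0*26 = 0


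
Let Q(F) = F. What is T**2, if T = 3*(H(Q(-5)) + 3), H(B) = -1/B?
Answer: 2304/25 ≈ 92.160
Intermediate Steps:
T = 48/5 (T = 3*(-1/(-5) + 3) = 3*(-1*(-1/5) + 3) = 3*(1/5 + 3) = 3*(16/5) = 48/5 ≈ 9.6000)
T**2 = (48/5)**2 = 2304/25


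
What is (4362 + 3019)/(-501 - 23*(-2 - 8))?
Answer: -7381/271 ≈ -27.236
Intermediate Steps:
(4362 + 3019)/(-501 - 23*(-2 - 8)) = 7381/(-501 - 23*(-10)) = 7381/(-501 + 230) = 7381/(-271) = 7381*(-1/271) = -7381/271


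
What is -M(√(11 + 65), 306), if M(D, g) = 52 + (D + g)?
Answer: -358 - 2*√19 ≈ -366.72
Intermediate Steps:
M(D, g) = 52 + D + g
-M(√(11 + 65), 306) = -(52 + √(11 + 65) + 306) = -(52 + √76 + 306) = -(52 + 2*√19 + 306) = -(358 + 2*√19) = -358 - 2*√19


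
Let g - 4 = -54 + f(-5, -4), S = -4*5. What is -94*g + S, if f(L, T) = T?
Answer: 5056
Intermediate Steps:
S = -20
g = -54 (g = 4 + (-54 - 4) = 4 - 58 = -54)
-94*g + S = -94*(-54) - 20 = 5076 - 20 = 5056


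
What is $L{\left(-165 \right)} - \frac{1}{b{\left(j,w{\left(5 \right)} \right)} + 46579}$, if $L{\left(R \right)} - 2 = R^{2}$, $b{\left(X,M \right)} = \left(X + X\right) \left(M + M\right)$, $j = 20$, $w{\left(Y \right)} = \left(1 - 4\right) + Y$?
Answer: $\frac{1272562752}{46739} \approx 27227.0$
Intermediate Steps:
$w{\left(Y \right)} = -3 + Y$
$b{\left(X,M \right)} = 4 M X$ ($b{\left(X,M \right)} = 2 X 2 M = 4 M X$)
$L{\left(R \right)} = 2 + R^{2}$
$L{\left(-165 \right)} - \frac{1}{b{\left(j,w{\left(5 \right)} \right)} + 46579} = \left(2 + \left(-165\right)^{2}\right) - \frac{1}{4 \left(-3 + 5\right) 20 + 46579} = \left(2 + 27225\right) - \frac{1}{4 \cdot 2 \cdot 20 + 46579} = 27227 - \frac{1}{160 + 46579} = 27227 - \frac{1}{46739} = \frac{1272562752}{46739}$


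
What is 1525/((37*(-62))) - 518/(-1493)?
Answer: -1088533/3424942 ≈ -0.31783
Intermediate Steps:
1525/((37*(-62))) - 518/(-1493) = 1525/(-2294) - 518*(-1/1493) = 1525*(-1/2294) + 518/1493 = -1525/2294 + 518/1493 = -1088533/3424942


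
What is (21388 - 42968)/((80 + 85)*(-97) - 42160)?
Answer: 4316/11633 ≈ 0.37101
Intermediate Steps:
(21388 - 42968)/((80 + 85)*(-97) - 42160) = -21580/(165*(-97) - 42160) = -21580/(-16005 - 42160) = -21580/(-58165) = -21580*(-1/58165) = 4316/11633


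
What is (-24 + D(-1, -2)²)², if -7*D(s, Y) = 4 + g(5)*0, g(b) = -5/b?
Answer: 1345600/2401 ≈ 560.43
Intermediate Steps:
D(s, Y) = -4/7 (D(s, Y) = -(4 - 5/5*0)/7 = -(4 - 5*⅕*0)/7 = -(4 - 1*0)/7 = -(4 + 0)/7 = -⅐*4 = -4/7)
(-24 + D(-1, -2)²)² = (-24 + (-4/7)²)² = (-24 + 16/49)² = (-1160/49)² = 1345600/2401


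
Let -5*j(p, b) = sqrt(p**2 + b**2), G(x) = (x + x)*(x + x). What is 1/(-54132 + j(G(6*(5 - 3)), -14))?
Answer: -338325/18314125907 + 5*sqrt(82993)/36628251814 ≈ -1.8434e-5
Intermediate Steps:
G(x) = 4*x**2 (G(x) = (2*x)*(2*x) = 4*x**2)
j(p, b) = -sqrt(b**2 + p**2)/5 (j(p, b) = -sqrt(p**2 + b**2)/5 = -sqrt(b**2 + p**2)/5)
1/(-54132 + j(G(6*(5 - 3)), -14)) = 1/(-54132 - sqrt((-14)**2 + (4*(6*(5 - 3))**2)**2)/5) = 1/(-54132 - sqrt(196 + (4*(6*2)**2)**2)/5) = 1/(-54132 - sqrt(196 + (4*12**2)**2)/5) = 1/(-54132 - sqrt(196 + (4*144)**2)/5) = 1/(-54132 - sqrt(196 + 576**2)/5) = 1/(-54132 - sqrt(196 + 331776)/5) = 1/(-54132 - 2*sqrt(82993)/5)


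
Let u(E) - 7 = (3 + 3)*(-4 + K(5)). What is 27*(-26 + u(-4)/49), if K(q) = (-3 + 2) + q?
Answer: -4887/7 ≈ -698.14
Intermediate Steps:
K(q) = -1 + q
u(E) = 7 (u(E) = 7 + (3 + 3)*(-4 + (-1 + 5)) = 7 + 6*(-4 + 4) = 7 + 6*0 = 7 + 0 = 7)
27*(-26 + u(-4)/49) = 27*(-26 + 7/49) = 27*(-26 + 7*(1/49)) = 27*(-26 + 1/7) = 27*(-181/7) = -4887/7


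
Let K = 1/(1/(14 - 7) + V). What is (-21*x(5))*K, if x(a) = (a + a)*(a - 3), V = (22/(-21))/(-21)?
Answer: -37044/17 ≈ -2179.1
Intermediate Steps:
V = 22/441 (V = (22*(-1/21))*(-1/21) = -22/21*(-1/21) = 22/441 ≈ 0.049887)
x(a) = 2*a*(-3 + a) (x(a) = (2*a)*(-3 + a) = 2*a*(-3 + a))
K = 441/85 (K = 1/(1/(14 - 7) + 22/441) = 1/(1/7 + 22/441) = 1/(85/441) = 441/85 ≈ 5.1882)
(-21*x(5))*K = -42*5*(-3 + 5)*(441/85) = -42*5*2*(441/85) = -21*20*(441/85) = -420*441/85 = -37044/17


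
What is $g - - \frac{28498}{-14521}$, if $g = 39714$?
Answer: $\frac{576658496}{14521} \approx 39712.0$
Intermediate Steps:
$g - - \frac{28498}{-14521} = 39714 - - \frac{28498}{-14521} = 39714 - \left(-28498\right) \left(- \frac{1}{14521}\right) = 39714 - \frac{28498}{14521} = \frac{576658496}{14521}$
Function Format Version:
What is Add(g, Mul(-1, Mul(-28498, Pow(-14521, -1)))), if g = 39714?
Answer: Rational(576658496, 14521) ≈ 39712.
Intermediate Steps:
Add(g, Mul(-1, Mul(-28498, Pow(-14521, -1)))) = Add(39714, Mul(-1, Mul(-28498, Pow(-14521, -1)))) = Add(39714, Mul(-1, Mul(-28498, Rational(-1, 14521)))) = Add(39714, Mul(-1, Rational(28498, 14521))) = Add(39714, Rational(-28498, 14521)) = Rational(576658496, 14521)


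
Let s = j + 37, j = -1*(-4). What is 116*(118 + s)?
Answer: 18444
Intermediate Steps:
j = 4
s = 41 (s = 4 + 37 = 41)
116*(118 + s) = 116*(118 + 41) = 116*159 = 18444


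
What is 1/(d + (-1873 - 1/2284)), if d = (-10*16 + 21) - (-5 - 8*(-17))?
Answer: -2284/4894613 ≈ -0.00046664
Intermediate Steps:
d = -270 (d = (-160 + 21) - (-5 + 136) = -139 - 1*131 = -139 - 131 = -270)
1/(d + (-1873 - 1/2284)) = 1/(-270 + (-1873 - 1/2284)) = 1/(-270 - 4277933/2284) = 1/(-4894613/2284) = -2284/4894613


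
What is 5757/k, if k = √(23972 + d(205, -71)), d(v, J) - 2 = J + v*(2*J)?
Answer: -5757*I*√5207/5207 ≈ -79.781*I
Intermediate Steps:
d(v, J) = 2 + J + 2*J*v (d(v, J) = 2 + (J + v*(2*J)) = 2 + (J + 2*J*v) = 2 + J + 2*J*v)
k = I*√5207 (k = √(23972 + (2 - 71 + 2*(-71)*205)) = √(23972 + (2 - 71 - 29110)) = √(23972 - 29179) = √(-5207) = I*√5207 ≈ 72.16*I)
5757/k = 5757/((I*√5207)) = 5757*(-I*√5207/5207) = -5757*I*√5207/5207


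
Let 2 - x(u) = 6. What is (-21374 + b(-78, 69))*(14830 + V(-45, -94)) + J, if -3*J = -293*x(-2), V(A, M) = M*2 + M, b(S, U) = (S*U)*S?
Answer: 17388728596/3 ≈ 5.7962e+9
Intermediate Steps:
x(u) = -4 (x(u) = 2 - 1*6 = 2 - 6 = -4)
b(S, U) = U*S²
V(A, M) = 3*M (V(A, M) = 2*M + M = 3*M)
J = -1172/3 (J = -(-293)*(-4)/3 = -⅓*1172 = -1172/3 ≈ -390.67)
(-21374 + b(-78, 69))*(14830 + V(-45, -94)) + J = (-21374 + 69*(-78)²)*(14830 + 3*(-94)) - 1172/3 = (-21374 + 69*6084)*(14830 - 282) - 1172/3 = (-21374 + 419796)*14548 - 1172/3 = 398422*14548 - 1172/3 = 5796243256 - 1172/3 = 17388728596/3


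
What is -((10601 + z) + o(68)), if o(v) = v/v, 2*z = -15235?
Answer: -5969/2 ≈ -2984.5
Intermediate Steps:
z = -15235/2 (z = (½)*(-15235) = -15235/2 ≈ -7617.5)
o(v) = 1
-((10601 + z) + o(68)) = -((10601 - 15235/2) + 1) = -(5967/2 + 1) = -1*5969/2 = -5969/2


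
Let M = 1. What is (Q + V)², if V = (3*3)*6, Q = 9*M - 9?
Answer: 2916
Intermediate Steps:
Q = 0 (Q = 9*1 - 9 = 9 - 9 = 0)
V = 54 (V = 9*6 = 54)
(Q + V)² = (0 + 54)² = 54² = 2916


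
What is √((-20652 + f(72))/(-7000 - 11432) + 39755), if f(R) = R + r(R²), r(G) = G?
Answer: √366389778/96 ≈ 199.39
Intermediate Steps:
f(R) = R + R²
√((-20652 + f(72))/(-7000 - 11432) + 39755) = √((-20652 + 72*(1 + 72))/(-7000 - 11432) + 39755) = √((-20652 + 72*73)/(-18432) + 39755) = √((-20652 + 5256)*(-1/18432) + 39755) = √(-15396*(-1/18432) + 39755) = √(1283/1536 + 39755) = √(61064963/1536) = √366389778/96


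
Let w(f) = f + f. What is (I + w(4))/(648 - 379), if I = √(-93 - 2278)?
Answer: 8/269 + I*√2371/269 ≈ 0.02974 + 0.18101*I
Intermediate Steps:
w(f) = 2*f
I = I*√2371 (I = √(-2371) = I*√2371 ≈ 48.693*I)
(I + w(4))/(648 - 379) = (I*√2371 + 2*4)/(648 - 379) = (I*√2371 + 8)/269 = (8 + I*√2371)*(1/269) = 8/269 + I*√2371/269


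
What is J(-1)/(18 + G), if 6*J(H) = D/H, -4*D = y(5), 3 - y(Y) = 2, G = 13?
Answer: 1/744 ≈ 0.0013441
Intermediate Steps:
y(Y) = 1 (y(Y) = 3 - 1*2 = 3 - 2 = 1)
D = -1/4 (D = -1/4*1 = -1/4 ≈ -0.25000)
J(H) = -1/(24*H) (J(H) = (-1/(4*H))/6 = -1/(24*H))
J(-1)/(18 + G) = (-1/24/(-1))/(18 + 13) = -1/24*(-1)/31 = (1/24)*(1/31) = 1/744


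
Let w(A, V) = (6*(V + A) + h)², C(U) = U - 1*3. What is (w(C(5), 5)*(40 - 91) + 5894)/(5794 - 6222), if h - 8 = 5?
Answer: 148381/428 ≈ 346.68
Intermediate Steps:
h = 13 (h = 8 + 5 = 13)
C(U) = -3 + U (C(U) = U - 3 = -3 + U)
w(A, V) = (13 + 6*A + 6*V)² (w(A, V) = (6*(V + A) + 13)² = (6*(A + V) + 13)² = ((6*A + 6*V) + 13)² = (13 + 6*A + 6*V)²)
(w(C(5), 5)*(40 - 91) + 5894)/(5794 - 6222) = ((13 + 6*(-3 + 5) + 6*5)²*(40 - 91) + 5894)/(5794 - 6222) = ((13 + 6*2 + 30)²*(-51) + 5894)/(-428) = ((13 + 12 + 30)²*(-51) + 5894)*(-1/428) = (55²*(-51) + 5894)*(-1/428) = (3025*(-51) + 5894)*(-1/428) = (-154275 + 5894)*(-1/428) = -148381*(-1/428) = 148381/428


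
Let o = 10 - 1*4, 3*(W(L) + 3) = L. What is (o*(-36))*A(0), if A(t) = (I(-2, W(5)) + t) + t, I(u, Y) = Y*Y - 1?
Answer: -168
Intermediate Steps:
W(L) = -3 + L/3
I(u, Y) = -1 + Y**2 (I(u, Y) = Y**2 - 1 = -1 + Y**2)
A(t) = 7/9 + 2*t (A(t) = ((-1 + (-3 + (1/3)*5)**2) + t) + t = ((-1 + (-3 + 5/3)**2) + t) + t = ((-1 + (-4/3)**2) + t) + t = ((-1 + 16/9) + t) + t = (7/9 + t) + t = 7/9 + 2*t)
o = 6 (o = 10 - 4 = 6)
(o*(-36))*A(0) = (6*(-36))*(7/9 + 2*0) = -216*(7/9 + 0) = -216*7/9 = -168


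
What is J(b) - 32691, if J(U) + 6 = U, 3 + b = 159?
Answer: -32541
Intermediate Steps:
b = 156 (b = -3 + 159 = 156)
J(U) = -6 + U
J(b) - 32691 = (-6 + 156) - 32691 = 150 - 32691 = -32541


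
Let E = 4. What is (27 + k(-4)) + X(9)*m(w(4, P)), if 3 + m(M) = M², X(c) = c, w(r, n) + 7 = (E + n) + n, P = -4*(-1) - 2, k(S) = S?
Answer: 5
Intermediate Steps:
P = 2 (P = 4 - 2 = 2)
w(r, n) = -3 + 2*n (w(r, n) = -7 + ((4 + n) + n) = -7 + (4 + 2*n) = -3 + 2*n)
m(M) = -3 + M²
(27 + k(-4)) + X(9)*m(w(4, P)) = (27 - 4) + 9*(-3 + (-3 + 2*2)²) = 23 + 9*(-3 + (-3 + 4)²) = 23 + 9*(-3 + 1²) = 23 + 9*(-3 + 1) = 23 + 9*(-2) = 23 - 18 = 5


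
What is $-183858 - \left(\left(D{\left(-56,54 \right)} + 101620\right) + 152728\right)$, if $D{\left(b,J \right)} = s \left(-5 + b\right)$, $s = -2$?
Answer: $-438328$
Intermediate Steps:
$D{\left(b,J \right)} = 10 - 2 b$ ($D{\left(b,J \right)} = - 2 \left(-5 + b\right) = 10 - 2 b$)
$-183858 - \left(\left(D{\left(-56,54 \right)} + 101620\right) + 152728\right) = -183858 - \left(\left(\left(10 - -112\right) + 101620\right) + 152728\right) = -183858 - \left(\left(\left(10 + 112\right) + 101620\right) + 152728\right) = -183858 - \left(\left(122 + 101620\right) + 152728\right) = -183858 - \left(101742 + 152728\right) = -183858 - 254470 = -438328$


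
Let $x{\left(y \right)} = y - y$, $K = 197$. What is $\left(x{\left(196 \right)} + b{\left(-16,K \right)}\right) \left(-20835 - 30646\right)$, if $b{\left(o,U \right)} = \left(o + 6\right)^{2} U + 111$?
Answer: $-1019890091$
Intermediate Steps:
$b{\left(o,U \right)} = 111 + U \left(6 + o\right)^{2}$ ($b{\left(o,U \right)} = \left(6 + o\right)^{2} U + 111 = U \left(6 + o\right)^{2} + 111 = 111 + U \left(6 + o\right)^{2}$)
$x{\left(y \right)} = 0$
$\left(x{\left(196 \right)} + b{\left(-16,K \right)}\right) \left(-20835 - 30646\right) = \left(0 + \left(111 + 197 \left(6 - 16\right)^{2}\right)\right) \left(-20835 - 30646\right) = \left(0 + \left(111 + 197 \left(-10\right)^{2}\right)\right) \left(-51481\right) = \left(0 + \left(111 + 197 \cdot 100\right)\right) \left(-51481\right) = \left(0 + \left(111 + 19700\right)\right) \left(-51481\right) = \left(0 + 19811\right) \left(-51481\right) = 19811 \left(-51481\right) = -1019890091$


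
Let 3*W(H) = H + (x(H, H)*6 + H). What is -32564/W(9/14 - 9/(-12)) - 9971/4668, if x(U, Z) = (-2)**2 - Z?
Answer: -1064490017/200724 ≈ -5303.3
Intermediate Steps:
x(U, Z) = 4 - Z
W(H) = 8 - 4*H/3 (W(H) = (H + ((4 - H)*6 + H))/3 = (H + ((24 - 6*H) + H))/3 = (H + (24 - 5*H))/3 = (24 - 4*H)/3 = 8 - 4*H/3)
-32564/W(9/14 - 9/(-12)) - 9971/4668 = -32564/(8 - 4*(9/14 - 9/(-12))/3) - 9971/4668 = -32564/(8 - 4*(9*(1/14) - 9*(-1/12))/3) - 9971*1/4668 = -32564/(8 - 4*(9/14 + 3/4)/3) - 9971/4668 = -32564/(8 - 4/3*39/28) - 9971/4668 = -32564/(8 - 13/7) - 9971/4668 = -32564/43/7 - 9971/4668 = -32564*7/43 - 9971/4668 = -227948/43 - 9971/4668 = -1064490017/200724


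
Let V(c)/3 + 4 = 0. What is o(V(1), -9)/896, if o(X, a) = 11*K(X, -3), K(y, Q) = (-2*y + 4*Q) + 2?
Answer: 11/64 ≈ 0.17188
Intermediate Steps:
K(y, Q) = 2 - 2*y + 4*Q
V(c) = -12 (V(c) = -12 + 3*0 = -12 + 0 = -12)
o(X, a) = -110 - 22*X (o(X, a) = 11*(2 - 2*X + 4*(-3)) = 11*(2 - 2*X - 12) = 11*(-10 - 2*X) = -110 - 22*X)
o(V(1), -9)/896 = (-110 - 22*(-12))/896 = (-110 + 264)*(1/896) = 154*(1/896) = 11/64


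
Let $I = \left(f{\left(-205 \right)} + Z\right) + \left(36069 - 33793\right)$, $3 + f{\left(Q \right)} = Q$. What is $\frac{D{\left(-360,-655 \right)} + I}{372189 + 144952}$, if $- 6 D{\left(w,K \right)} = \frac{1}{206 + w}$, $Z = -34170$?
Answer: $- \frac{29662247}{477838284} \approx -0.062076$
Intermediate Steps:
$f{\left(Q \right)} = -3 + Q$
$D{\left(w,K \right)} = - \frac{1}{6 \left(206 + w\right)}$
$I = -32102$ ($I = \left(\left(-3 - 205\right) - 34170\right) + \left(36069 - 33793\right) = \left(-208 - 34170\right) + \left(36069 - 33793\right) = -34378 + 2276 = -32102$)
$\frac{D{\left(-360,-655 \right)} + I}{372189 + 144952} = \frac{- \frac{1}{1236 + 6 \left(-360\right)} - 32102}{372189 + 144952} = \frac{- \frac{1}{1236 - 2160} - 32102}{517141} = \left(- \frac{1}{-924} - 32102\right) \frac{1}{517141} = \left(\left(-1\right) \left(- \frac{1}{924}\right) - 32102\right) \frac{1}{517141} = \left(\frac{1}{924} - 32102\right) \frac{1}{517141} = \left(- \frac{29662247}{924}\right) \frac{1}{517141} = - \frac{29662247}{477838284}$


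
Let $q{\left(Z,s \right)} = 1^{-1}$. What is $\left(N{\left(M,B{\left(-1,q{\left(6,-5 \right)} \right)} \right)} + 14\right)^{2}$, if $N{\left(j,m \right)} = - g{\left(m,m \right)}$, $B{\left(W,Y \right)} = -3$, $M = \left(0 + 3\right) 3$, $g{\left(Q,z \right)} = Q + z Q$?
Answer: $64$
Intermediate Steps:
$g{\left(Q,z \right)} = Q + Q z$
$q{\left(Z,s \right)} = 1$
$M = 9$ ($M = 3 \cdot 3 = 9$)
$N{\left(j,m \right)} = - m \left(1 + m\right)$
$\left(N{\left(M,B{\left(-1,q{\left(6,-5 \right)} \right)} \right)} + 14\right)^{2} = \left(\left(-1\right) \left(-3\right) \left(1 - 3\right) + 14\right)^{2} = \left(\left(-1\right) \left(-3\right) \left(-2\right) + 14\right)^{2} = \left(-6 + 14\right)^{2} = 8^{2} = 64$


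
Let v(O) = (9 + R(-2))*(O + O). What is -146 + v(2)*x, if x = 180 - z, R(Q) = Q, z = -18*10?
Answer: 9934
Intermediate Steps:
z = -180
x = 360 (x = 180 - 1*(-180) = 180 + 180 = 360)
v(O) = 14*O (v(O) = (9 - 2)*(O + O) = 7*(2*O) = 14*O)
-146 + v(2)*x = -146 + (14*2)*360 = -146 + 28*360 = -146 + 10080 = 9934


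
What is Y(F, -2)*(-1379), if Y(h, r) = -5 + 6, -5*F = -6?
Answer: -1379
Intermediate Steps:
F = 6/5 (F = -⅕*(-6) = 6/5 ≈ 1.2000)
Y(h, r) = 1
Y(F, -2)*(-1379) = 1*(-1379) = -1379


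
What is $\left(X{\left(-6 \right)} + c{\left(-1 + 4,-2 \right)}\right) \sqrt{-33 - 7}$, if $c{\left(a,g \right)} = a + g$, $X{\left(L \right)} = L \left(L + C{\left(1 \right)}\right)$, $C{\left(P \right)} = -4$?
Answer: $122 i \sqrt{10} \approx 385.8 i$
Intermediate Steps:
$X{\left(L \right)} = L \left(-4 + L\right)$ ($X{\left(L \right)} = L \left(L - 4\right) = L \left(-4 + L\right)$)
$\left(X{\left(-6 \right)} + c{\left(-1 + 4,-2 \right)}\right) \sqrt{-33 - 7} = \left(- 6 \left(-4 - 6\right) + \left(\left(-1 + 4\right) - 2\right)\right) \sqrt{-33 - 7} = \left(\left(-6\right) \left(-10\right) + \left(3 - 2\right)\right) \sqrt{-40} = \left(60 + 1\right) 2 i \sqrt{10} = 61 \cdot 2 i \sqrt{10} = 122 i \sqrt{10}$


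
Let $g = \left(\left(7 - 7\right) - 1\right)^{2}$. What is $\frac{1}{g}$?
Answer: $1$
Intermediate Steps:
$g = 1$ ($g = \left(0 - 1\right)^{2} = \left(-1\right)^{2} = 1$)
$\frac{1}{g} = 1^{-1} = 1$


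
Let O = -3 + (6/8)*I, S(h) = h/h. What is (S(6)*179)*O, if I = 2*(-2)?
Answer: -1074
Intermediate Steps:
I = -4
S(h) = 1
O = -6 (O = -3 + (6/8)*(-4) = -3 + (6*(⅛))*(-4) = -3 + (¾)*(-4) = -3 - 3 = -6)
(S(6)*179)*O = (1*179)*(-6) = 179*(-6) = -1074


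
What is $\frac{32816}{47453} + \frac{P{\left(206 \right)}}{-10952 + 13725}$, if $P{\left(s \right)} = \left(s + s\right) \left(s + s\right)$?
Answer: $\frac{1163694400}{18798167} \approx 61.905$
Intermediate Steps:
$P{\left(s \right)} = 4 s^{2}$ ($P{\left(s \right)} = 2 s 2 s = 4 s^{2}$)
$\frac{32816}{47453} + \frac{P{\left(206 \right)}}{-10952 + 13725} = \frac{32816}{47453} + \frac{4 \cdot 206^{2}}{-10952 + 13725} = 32816 \cdot \frac{1}{47453} + \frac{4 \cdot 42436}{2773} = \frac{4688}{6779} + 169744 \cdot \frac{1}{2773} = \frac{4688}{6779} + \frac{169744}{2773} = \frac{1163694400}{18798167}$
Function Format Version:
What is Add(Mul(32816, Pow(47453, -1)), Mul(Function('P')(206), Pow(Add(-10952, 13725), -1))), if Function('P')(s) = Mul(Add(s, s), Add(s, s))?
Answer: Rational(1163694400, 18798167) ≈ 61.905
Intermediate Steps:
Function('P')(s) = Mul(4, Pow(s, 2)) (Function('P')(s) = Mul(Mul(2, s), Mul(2, s)) = Mul(4, Pow(s, 2)))
Add(Mul(32816, Pow(47453, -1)), Mul(Function('P')(206), Pow(Add(-10952, 13725), -1))) = Add(Mul(32816, Pow(47453, -1)), Mul(Mul(4, Pow(206, 2)), Pow(Add(-10952, 13725), -1))) = Add(Mul(32816, Rational(1, 47453)), Mul(Mul(4, 42436), Pow(2773, -1))) = Add(Rational(4688, 6779), Mul(169744, Rational(1, 2773))) = Add(Rational(4688, 6779), Rational(169744, 2773)) = Rational(1163694400, 18798167)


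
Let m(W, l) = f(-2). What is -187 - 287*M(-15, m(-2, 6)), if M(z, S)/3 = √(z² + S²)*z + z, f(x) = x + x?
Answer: 12728 + 12915*√241 ≈ 2.1322e+5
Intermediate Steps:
f(x) = 2*x
m(W, l) = -4 (m(W, l) = 2*(-2) = -4)
M(z, S) = 3*z + 3*z*√(S² + z²) (M(z, S) = 3*(√(z² + S²)*z + z) = 3*(√(S² + z²)*z + z) = 3*(z*√(S² + z²) + z) = 3*(z + z*√(S² + z²)) = 3*z + 3*z*√(S² + z²))
-187 - 287*M(-15, m(-2, 6)) = -187 - 861*(-15)*(1 + √((-4)² + (-15)²)) = -187 - 861*(-15)*(1 + √(16 + 225)) = -187 - 861*(-15)*(1 + √241) = -187 - 287*(-45 - 45*√241) = -187 + (12915 + 12915*√241) = 12728 + 12915*√241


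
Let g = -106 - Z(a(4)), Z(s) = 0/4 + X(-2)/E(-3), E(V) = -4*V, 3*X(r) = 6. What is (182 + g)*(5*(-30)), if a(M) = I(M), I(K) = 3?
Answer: -11375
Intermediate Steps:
X(r) = 2 (X(r) = (⅓)*6 = 2)
a(M) = 3
Z(s) = ⅙ (Z(s) = 0/4 + 2/((-4*(-3))) = 0*(¼) + 2/12 = 0 + 2*(1/12) = 0 + ⅙ = ⅙)
g = -637/6 (g = -106 - 1*⅙ = -106 - ⅙ = -637/6 ≈ -106.17)
(182 + g)*(5*(-30)) = (182 - 637/6)*(5*(-30)) = (455/6)*(-150) = -11375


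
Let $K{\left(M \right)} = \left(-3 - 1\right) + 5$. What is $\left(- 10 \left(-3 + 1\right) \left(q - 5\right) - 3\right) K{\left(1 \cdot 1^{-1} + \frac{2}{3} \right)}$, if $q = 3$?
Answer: $-43$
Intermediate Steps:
$K{\left(M \right)} = 1$ ($K{\left(M \right)} = -4 + 5 = 1$)
$\left(- 10 \left(-3 + 1\right) \left(q - 5\right) - 3\right) K{\left(1 \cdot 1^{-1} + \frac{2}{3} \right)} = \left(- 10 \left(-3 + 1\right) \left(3 - 5\right) - 3\right) 1 = \left(- 10 \left(\left(-2\right) \left(-2\right)\right) - 3\right) 1 = \left(\left(-10\right) 4 - 3\right) 1 = \left(-40 - 3\right) 1 = \left(-43\right) 1 = -43$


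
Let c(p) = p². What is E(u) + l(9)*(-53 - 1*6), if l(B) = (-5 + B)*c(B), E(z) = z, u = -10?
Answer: -19126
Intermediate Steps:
l(B) = B²*(-5 + B) (l(B) = (-5 + B)*B² = B²*(-5 + B))
E(u) + l(9)*(-53 - 1*6) = -10 + (9²*(-5 + 9))*(-53 - 1*6) = -10 + (81*4)*(-53 - 6) = -10 + 324*(-59) = -10 - 19116 = -19126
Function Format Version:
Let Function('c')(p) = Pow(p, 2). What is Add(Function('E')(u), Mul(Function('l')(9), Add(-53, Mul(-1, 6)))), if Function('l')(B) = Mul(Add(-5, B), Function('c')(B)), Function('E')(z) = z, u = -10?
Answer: -19126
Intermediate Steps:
Function('l')(B) = Mul(Pow(B, 2), Add(-5, B)) (Function('l')(B) = Mul(Add(-5, B), Pow(B, 2)) = Mul(Pow(B, 2), Add(-5, B)))
Add(Function('E')(u), Mul(Function('l')(9), Add(-53, Mul(-1, 6)))) = Add(-10, Mul(Mul(Pow(9, 2), Add(-5, 9)), Add(-53, Mul(-1, 6)))) = Add(-10, Mul(Mul(81, 4), Add(-53, -6))) = Add(-10, Mul(324, -59)) = Add(-10, -19116) = -19126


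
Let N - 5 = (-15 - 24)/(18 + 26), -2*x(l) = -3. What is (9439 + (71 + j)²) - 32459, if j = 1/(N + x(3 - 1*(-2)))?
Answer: -1095335619/61009 ≈ -17954.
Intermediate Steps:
x(l) = 3/2 (x(l) = -½*(-3) = 3/2)
N = 181/44 (N = 5 + (-15 - 24)/(18 + 26) = 5 - 39/44 = 181/44 ≈ 4.1136)
j = 44/247 (j = 1/(181/44 + 3/2) = 1/(247/44) = 44/247 ≈ 0.17814)
(9439 + (71 + j)²) - 32459 = (9439 + (71 + 44/247)²) - 32459 = (9439 + (17581/247)²) - 32459 = (9439 + 309091561/61009) - 32459 = 884955512/61009 - 32459 = -1095335619/61009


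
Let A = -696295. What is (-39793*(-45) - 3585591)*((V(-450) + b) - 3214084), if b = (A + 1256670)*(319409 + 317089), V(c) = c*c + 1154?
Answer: -640197301186105920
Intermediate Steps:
V(c) = 1154 + c**2 (V(c) = c**2 + 1154 = 1154 + c**2)
b = 356677566750 (b = (-696295 + 1256670)*(319409 + 317089) = 560375*636498 = 356677566750)
(-39793*(-45) - 3585591)*((V(-450) + b) - 3214084) = (-39793*(-45) - 3585591)*(((1154 + (-450)**2) + 356677566750) - 3214084) = (1790685 - 3585591)*(((1154 + 202500) + 356677566750) - 3214084) = -1794906*((203654 + 356677566750) - 3214084) = -1794906*(356677770404 - 3214084) = -1794906*356674556320 = -640197301186105920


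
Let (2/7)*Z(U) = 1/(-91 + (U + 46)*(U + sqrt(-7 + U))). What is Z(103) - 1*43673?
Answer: -2517903912531/57653560 - 1043*sqrt(6)/115307120 ≈ -43673.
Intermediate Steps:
Z(U) = 7/(2*(-91 + (46 + U)*(U + sqrt(-7 + U)))) (Z(U) = 7/(2*(-91 + (U + 46)*(U + sqrt(-7 + U)))) = 7/(2*(-91 + (46 + U)*(U + sqrt(-7 + U)))))
Z(103) - 1*43673 = 7/(2*(-91 + 103**2 + 46*103 + 46*sqrt(-7 + 103) + 103*sqrt(-7 + 103))) - 1*43673 = 7/(2*(-91 + 10609 + 4738 + 46*sqrt(96) + 103*sqrt(96))) - 43673 = 7/(2*(-91 + 10609 + 4738 + 46*(4*sqrt(6)) + 103*(4*sqrt(6)))) - 43673 = 7/(2*(-91 + 10609 + 4738 + 184*sqrt(6) + 412*sqrt(6))) - 43673 = 7/(2*(15256 + 596*sqrt(6))) - 43673 = -43673 + 7/(2*(15256 + 596*sqrt(6)))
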